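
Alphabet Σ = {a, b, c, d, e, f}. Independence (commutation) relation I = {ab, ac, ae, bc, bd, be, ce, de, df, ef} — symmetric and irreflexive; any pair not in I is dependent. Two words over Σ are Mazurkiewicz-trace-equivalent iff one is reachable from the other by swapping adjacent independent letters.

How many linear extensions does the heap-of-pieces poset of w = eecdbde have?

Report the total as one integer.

#0=e has no predecessor
#1=e depends on [0:e]
#2=c has no predecessor
#3=d depends on [2:c]
#4=b has no predecessor
#5=d depends on [3:d]
#6=e depends on [1:e]
sources: [0:e, 2:c, 4:b]
N(rest) = Σ N(rest − s) over sources s of rest; N(one piece) = 1:
  size 1 → [4]=1  [5]=1  [6]=1
  size 2 → [1,6]=1  [3,5]=1  [4,5]=2  [4,6]=2  [5,6]=2
  size 3 → [0,1,6]=1  [1,4,6]=3  [1,5,6]=3  [2,3,5]=1  [3,4,5]=3  [3,5,6]=3  [4,5,6]=6
  size 4 → [0,1,4,6]=4  [0,1,5,6]=4  [1,3,5,6]=6  [1,4,5,6]=12  [2,3,4,5]=4  [2,3,5,6]=4  [3,4,5,6]=12
  size 5 → [0,1,3,5,6]=10  [0,1,4,5,6]=20  [1,2,3,5,6]=10  [1,3,4,5,6]=30  [2,3,4,5,6]=20
  first=0(e) contributes 60
  first=2(c) contributes 60
  first=4(b) contributes 20
|[w]| = 140

140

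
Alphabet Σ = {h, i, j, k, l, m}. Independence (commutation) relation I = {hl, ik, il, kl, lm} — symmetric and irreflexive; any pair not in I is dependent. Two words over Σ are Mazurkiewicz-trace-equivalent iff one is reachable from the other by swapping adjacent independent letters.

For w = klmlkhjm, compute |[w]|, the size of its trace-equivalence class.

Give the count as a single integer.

15

piece 0:k — minimal
piece 1:l — minimal
piece 2:m rests on {0:k}
piece 3:l rests on {1:l}
piece 4:k rests on {2:m}
piece 5:h rests on {4:k}
piece 6:j rests on {3:l, 5:h}
piece 7:m rests on {6:j}
minimal pieces: {0:k, 1:l}
ways to finish when only these pieces remain (= sum over removing one remaining piece with nothing left below it):
  1 left: {7}→1
  2 left: {6,7}→1
  3 left: {3,6,7}→1  {5,6,7}→1
  4 left: {1,3,6,7}→1  {3,5,6,7}→2  {4,5,6,7}→1
  5 left: {1,3,5,6,7}→3  {2,4,5,6,7}→1  {3,4,5,6,7}→3
  6 left: {0,2,4,5,6,7}→1  {1,3,4,5,6,7}→6  {2,3,4,5,6,7}→4
  placing 0:k first → 10 extensions
  placing 1:l first → 5 extensions
total linear extensions = 15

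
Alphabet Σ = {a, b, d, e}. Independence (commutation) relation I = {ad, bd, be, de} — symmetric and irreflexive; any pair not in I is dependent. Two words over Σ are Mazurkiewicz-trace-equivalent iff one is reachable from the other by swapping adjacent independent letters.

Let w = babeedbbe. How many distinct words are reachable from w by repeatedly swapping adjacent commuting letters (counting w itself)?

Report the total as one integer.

180

drop 0:b onto floor
drop 1:a onto {0:b}
drop 2:b onto {1:a}
drop 3:e onto {1:a}
drop 4:e onto {3:e}
drop 5:d onto floor
drop 6:b onto {2:b}
drop 7:b onto {6:b}
drop 8:e onto {4:e}
ground layer = {0:b, 5:d}
drop-orders for the pieces not yet dropped (sum over which currently-grounded one goes next):
  1 to go: {5} 1  {7} 1  {8} 1
  2 to go: {4,8} 1  {5,7} 2  {5,8} 2  {6,7} 1  {7,8} 2
  3 to go: {2,6,7} 1  {3,4,8} 1  {4,5,8} 3  {4,7,8} 3  {5,6,7} 3  {5,7,8} 6  {6,7,8} 3
  4 to go: {2,5,6,7} 4  {2,6,7,8} 4  {3,4,5,8} 4  {3,4,7,8} 4  {4,5,7,8} 12  {4,6,7,8} 6  {5,6,7,8} 12
  5 to go: {2,4,6,7,8} 10  {2,5,6,7,8} 20  {3,4,5,7,8} 20  {3,4,6,7,8} 10  {4,5,6,7,8} 30
  6 to go: {2,3,4,6,7,8} 20  {2,4,5,6,7,8} 60  {3,4,5,6,7,8} 60
  7 to go: {1,2,3,4,6,7,8} 20  {2,3,4,5,6,7,8} 140
  if 0:b drops first: 160 orders
  if 5:d drops first: 20 orders
heap linearizations: 180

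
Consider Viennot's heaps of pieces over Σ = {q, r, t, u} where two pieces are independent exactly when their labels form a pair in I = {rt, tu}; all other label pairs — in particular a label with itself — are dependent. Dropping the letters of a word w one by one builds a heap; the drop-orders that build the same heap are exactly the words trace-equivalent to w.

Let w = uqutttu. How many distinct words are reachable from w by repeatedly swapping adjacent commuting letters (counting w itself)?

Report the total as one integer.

10

#0=u has no predecessor
#1=q depends on [0:u]
#2=u depends on [1:q]
#3=t depends on [1:q]
#4=t depends on [3:t]
#5=t depends on [4:t]
#6=u depends on [2:u]
sources: [0:u]
N(rest) = Σ N(rest − s) over sources s of rest; N(one piece) = 1:
  size 1 → [5]=1  [6]=1
  size 2 → [2,6]=1  [4,5]=1  [5,6]=2
  size 3 → [2,5,6]=3  [3,4,5]=1  [4,5,6]=3
  size 4 → [2,4,5,6]=6  [3,4,5,6]=4
  size 5 → [2,3,4,5,6]=10
  first=0(u) contributes 10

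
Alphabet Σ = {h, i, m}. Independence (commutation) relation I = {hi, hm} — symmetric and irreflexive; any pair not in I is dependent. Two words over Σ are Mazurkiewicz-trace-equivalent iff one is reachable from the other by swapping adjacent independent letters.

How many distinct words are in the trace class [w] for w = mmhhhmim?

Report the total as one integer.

56

drop 0:m onto floor
drop 1:m onto {0:m}
drop 2:h onto floor
drop 3:h onto {2:h}
drop 4:h onto {3:h}
drop 5:m onto {1:m}
drop 6:i onto {5:m}
drop 7:m onto {6:i}
ground layer = {0:m, 2:h}
drop-orders for the pieces not yet dropped (sum over which currently-grounded one goes next):
  1 to go: {4} 1  {7} 1
  2 to go: {3,4} 1  {4,7} 2  {6,7} 1
  3 to go: {2,3,4} 1  {3,4,7} 3  {4,6,7} 3  {5,6,7} 1
  4 to go: {1,5,6,7} 1  {2,3,4,7} 4  {3,4,6,7} 6  {4,5,6,7} 4
  5 to go: {0,1,5,6,7} 1  {1,4,5,6,7} 5  {2,3,4,6,7} 10  {3,4,5,6,7} 10
  6 to go: {0,1,4,5,6,7} 6  {1,3,4,5,6,7} 15  {2,3,4,5,6,7} 20
  if 0:m drops first: 35 orders
  if 2:h drops first: 21 orders
heap linearizations: 56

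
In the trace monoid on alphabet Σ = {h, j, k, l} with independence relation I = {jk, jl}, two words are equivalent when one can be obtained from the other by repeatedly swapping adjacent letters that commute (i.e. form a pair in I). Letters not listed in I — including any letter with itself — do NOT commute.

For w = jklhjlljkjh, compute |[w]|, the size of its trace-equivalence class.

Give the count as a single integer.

60

drop 0:j onto floor
drop 1:k onto floor
drop 2:l onto {1:k}
drop 3:h onto {0:j, 2:l}
drop 4:j onto {3:h}
drop 5:l onto {3:h}
drop 6:l onto {5:l}
drop 7:j onto {4:j}
drop 8:k onto {6:l}
drop 9:j onto {7:j}
drop 10:h onto {8:k, 9:j}
ground layer = {0:j, 1:k}
drop-orders for the pieces not yet dropped (sum over which currently-grounded one goes next):
  1 to go: {10} 1
  2 to go: {8,10} 1  {9,10} 1
  3 to go: {6,8,10} 1  {7,9,10} 1  {8,9,10} 2
  4 to go: {4,7,9,10} 1  {5,6,8,10} 1  {6,8,9,10} 3  {7,8,9,10} 3
  5 to go: {4,7,8,9,10} 4  {5,6,8,9,10} 4  {6,7,8,9,10} 6
  6 to go: {4,6,7,8,9,10} 10  {5,6,7,8,9,10} 10
  7 to go: {4,5,6,7,8,9,10} 20
  8 to go: {3,4,5,6,7,8,9,10} 20
  9 to go: {0,3,4,5,6,7,8,9,10} 20  {2,3,4,5,6,7,8,9,10} 20
  if 0:j drops first: 20 orders
  if 1:k drops first: 40 orders
heap linearizations: 60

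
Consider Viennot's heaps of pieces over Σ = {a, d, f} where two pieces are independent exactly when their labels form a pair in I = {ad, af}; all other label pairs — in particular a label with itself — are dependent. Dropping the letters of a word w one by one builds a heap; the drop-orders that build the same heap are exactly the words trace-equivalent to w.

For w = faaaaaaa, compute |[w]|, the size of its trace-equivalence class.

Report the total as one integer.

0(f) covers ∅
1(a) covers ∅
2(a) covers 1:a
3(a) covers 2:a
4(a) covers 3:a
5(a) covers 4:a
6(a) covers 5:a
7(a) covers 6:a
floor of heap: 0:f, 1:a
completions by unplaced set U, small U first (add the entries for U minus each lowest piece of U):
  |U|=1: {0}:1  {7}:1
  |U|=2: {0,7}:2  {6,7}:1
  |U|=3: {0,6,7}:3  {5,6,7}:1
  |U|=4: {0,5,6,7}:4  {4,5,6,7}:1
  |U|=5: {0,4,5,6,7}:5  {3,4,5,6,7}:1
  |U|=6: {0,3,4,5,6,7}:6  {2,3,4,5,6,7}:1
  start at 0(f): 1
  start at 1(a): 7
sum over floor = 8

8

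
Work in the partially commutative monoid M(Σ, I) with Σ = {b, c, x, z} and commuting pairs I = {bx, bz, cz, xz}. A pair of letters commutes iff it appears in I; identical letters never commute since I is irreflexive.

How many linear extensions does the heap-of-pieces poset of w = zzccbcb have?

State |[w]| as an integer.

0(z) covers ∅
1(z) covers 0:z
2(c) covers ∅
3(c) covers 2:c
4(b) covers 3:c
5(c) covers 4:b
6(b) covers 5:c
floor of heap: 0:z, 2:c
completions by unplaced set U, small U first (add the entries for U minus each lowest piece of U):
  |U|=1: {1}:1  {6}:1
  |U|=2: {0,1}:1  {1,6}:2  {5,6}:1
  |U|=3: {0,1,6}:3  {1,5,6}:3  {4,5,6}:1
  |U|=4: {0,1,5,6}:6  {1,4,5,6}:4  {3,4,5,6}:1
  |U|=5: {0,1,4,5,6}:10  {1,3,4,5,6}:5  {2,3,4,5,6}:1
  start at 0(z): 6
  start at 2(c): 15
sum over floor = 21

21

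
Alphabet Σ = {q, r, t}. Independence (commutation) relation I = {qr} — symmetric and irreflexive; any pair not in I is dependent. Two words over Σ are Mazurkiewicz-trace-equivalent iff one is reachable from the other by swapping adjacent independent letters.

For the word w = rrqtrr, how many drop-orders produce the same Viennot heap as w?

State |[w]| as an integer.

3

piece 0:r — minimal
piece 1:r rests on {0:r}
piece 2:q — minimal
piece 3:t rests on {1:r, 2:q}
piece 4:r rests on {3:t}
piece 5:r rests on {4:r}
minimal pieces: {0:r, 2:q}
ways to finish when only these pieces remain (= sum over removing one remaining piece with nothing left below it):
  1 left: {5}→1
  2 left: {4,5}→1
  3 left: {3,4,5}→1
  4 left: {1,3,4,5}→1  {2,3,4,5}→1
  placing 0:r first → 2 extensions
  placing 2:q first → 1 extensions
total linear extensions = 3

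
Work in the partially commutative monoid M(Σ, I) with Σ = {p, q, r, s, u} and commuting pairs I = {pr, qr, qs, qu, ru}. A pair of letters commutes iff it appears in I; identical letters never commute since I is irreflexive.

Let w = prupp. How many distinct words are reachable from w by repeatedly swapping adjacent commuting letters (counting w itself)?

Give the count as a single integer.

drop 0:p onto floor
drop 1:r onto floor
drop 2:u onto {0:p}
drop 3:p onto {2:u}
drop 4:p onto {3:p}
ground layer = {0:p, 1:r}
drop-orders for the pieces not yet dropped (sum over which currently-grounded one goes next):
  1 to go: {1} 1  {4} 1
  2 to go: {1,4} 2  {3,4} 1
  3 to go: {1,3,4} 3  {2,3,4} 1
  if 0:p drops first: 4 orders
  if 1:r drops first: 1 orders
heap linearizations: 5

5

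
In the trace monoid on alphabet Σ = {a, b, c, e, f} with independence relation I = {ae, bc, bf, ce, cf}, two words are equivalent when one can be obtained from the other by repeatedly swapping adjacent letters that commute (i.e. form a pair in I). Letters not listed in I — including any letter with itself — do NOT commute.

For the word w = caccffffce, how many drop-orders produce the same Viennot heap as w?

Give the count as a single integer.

piece 0:c — minimal
piece 1:a rests on {0:c}
piece 2:c rests on {1:a}
piece 3:c rests on {2:c}
piece 4:f rests on {1:a}
piece 5:f rests on {4:f}
piece 6:f rests on {5:f}
piece 7:f rests on {6:f}
piece 8:c rests on {3:c}
piece 9:e rests on {7:f}
minimal pieces: {0:c}
ways to finish when only these pieces remain (= sum over removing one remaining piece with nothing left below it):
  1 left: {8}→1  {9}→1
  2 left: {3,8}→1  {7,9}→1  {8,9}→2
  3 left: {2,3,8}→1  {3,8,9}→3  {6,7,9}→1  {7,8,9}→3
  4 left: {2,3,8,9}→4  {3,7,8,9}→6  {5,6,7,9}→1  {6,7,8,9}→4
  5 left: {2,3,7,8,9}→10  {3,6,7,8,9}→10  {4,5,6,7,9}→1  {5,6,7,8,9}→5
  6 left: {2,3,6,7,8,9}→20  {3,5,6,7,8,9}→15  {4,5,6,7,8,9}→6
  7 left: {2,3,5,6,7,8,9}→35  {3,4,5,6,7,8,9}→21
  8 left: {2,3,4,5,6,7,8,9}→56
  placing 0:c first → 56 extensions

56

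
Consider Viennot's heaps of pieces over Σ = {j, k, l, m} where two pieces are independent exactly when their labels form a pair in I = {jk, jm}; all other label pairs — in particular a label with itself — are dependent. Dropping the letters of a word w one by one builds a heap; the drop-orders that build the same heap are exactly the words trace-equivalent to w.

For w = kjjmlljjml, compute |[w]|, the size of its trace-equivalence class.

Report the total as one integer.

piece 0:k — minimal
piece 1:j — minimal
piece 2:j rests on {1:j}
piece 3:m rests on {0:k}
piece 4:l rests on {2:j, 3:m}
piece 5:l rests on {4:l}
piece 6:j rests on {5:l}
piece 7:j rests on {6:j}
piece 8:m rests on {5:l}
piece 9:l rests on {7:j, 8:m}
minimal pieces: {0:k, 1:j}
ways to finish when only these pieces remain (= sum over removing one remaining piece with nothing left below it):
  1 left: {9}→1
  2 left: {7,9}→1  {8,9}→1
  3 left: {6,7,9}→1  {7,8,9}→2
  4 left: {6,7,8,9}→3
  5 left: {5,6,7,8,9}→3
  6 left: {4,5,6,7,8,9}→3
  7 left: {2,4,5,6,7,8,9}→3  {3,4,5,6,7,8,9}→3
  8 left: {0,3,4,5,6,7,8,9}→3  {1,2,4,5,6,7,8,9}→3  {2,3,4,5,6,7,8,9}→6
  placing 0:k first → 9 extensions
  placing 1:j first → 9 extensions
total linear extensions = 18

18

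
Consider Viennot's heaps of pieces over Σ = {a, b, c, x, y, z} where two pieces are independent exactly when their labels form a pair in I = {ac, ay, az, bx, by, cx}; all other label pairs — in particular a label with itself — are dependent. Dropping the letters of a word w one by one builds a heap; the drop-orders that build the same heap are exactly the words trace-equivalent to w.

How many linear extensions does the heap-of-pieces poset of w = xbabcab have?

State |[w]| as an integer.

4

0(x) covers ∅
1(b) covers ∅
2(a) covers 0:x, 1:b
3(b) covers 2:a
4(c) covers 3:b
5(a) covers 3:b
6(b) covers 4:c, 5:a
floor of heap: 0:x, 1:b
completions by unplaced set U, small U first (add the entries for U minus each lowest piece of U):
  |U|=1: {6}:1
  |U|=2: {4,6}:1  {5,6}:1
  |U|=3: {4,5,6}:2
  |U|=4: {3,4,5,6}:2
  |U|=5: {2,3,4,5,6}:2
  start at 0(x): 2
  start at 1(b): 2
sum over floor = 4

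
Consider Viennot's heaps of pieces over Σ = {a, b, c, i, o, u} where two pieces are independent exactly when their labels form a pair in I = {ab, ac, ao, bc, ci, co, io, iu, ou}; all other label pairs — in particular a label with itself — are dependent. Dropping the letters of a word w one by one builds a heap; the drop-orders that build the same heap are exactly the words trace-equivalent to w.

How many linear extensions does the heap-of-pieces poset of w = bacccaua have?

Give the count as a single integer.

0(b) covers ∅
1(a) covers ∅
2(c) covers ∅
3(c) covers 2:c
4(c) covers 3:c
5(a) covers 1:a
6(u) covers 0:b, 4:c, 5:a
7(a) covers 6:u
floor of heap: 0:b, 1:a, 2:c
completions by unplaced set U, small U first (add the entries for U minus each lowest piece of U):
  |U|=1: {7}:1
  |U|=2: {6,7}:1
  |U|=3: {0,6,7}:1  {4,6,7}:1  {5,6,7}:1
  |U|=4: {0,4,6,7}:2  {0,5,6,7}:2  {1,5,6,7}:1  {3,4,6,7}:1  {4,5,6,7}:2
  |U|=5: {0,1,5,6,7}:3  {0,3,4,6,7}:3  {0,4,5,6,7}:6  {1,4,5,6,7}:3  {2,3,4,6,7}:1  {3,4,5,6,7}:3
  |U|=6: {0,1,4,5,6,7}:12  {0,2,3,4,6,7}:4  {0,3,4,5,6,7}:12  {1,3,4,5,6,7}:6  {2,3,4,5,6,7}:4
  start at 0(b): 10
  start at 1(a): 20
  start at 2(c): 30
sum over floor = 60

60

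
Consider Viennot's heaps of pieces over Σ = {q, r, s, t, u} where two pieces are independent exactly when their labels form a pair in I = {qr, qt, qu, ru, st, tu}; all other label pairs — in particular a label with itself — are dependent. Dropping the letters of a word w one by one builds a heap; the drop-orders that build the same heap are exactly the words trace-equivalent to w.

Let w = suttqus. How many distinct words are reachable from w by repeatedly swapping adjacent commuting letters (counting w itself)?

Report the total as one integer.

63

0(s) covers ∅
1(u) covers 0:s
2(t) covers ∅
3(t) covers 2:t
4(q) covers 0:s
5(u) covers 1:u
6(s) covers 4:q, 5:u
floor of heap: 0:s, 2:t
completions by unplaced set U, small U first (add the entries for U minus each lowest piece of U):
  |U|=1: {3}:1  {6}:1
  |U|=2: {2,3}:1  {3,6}:2  {4,6}:1  {5,6}:1
  |U|=3: {1,5,6}:1  {2,3,6}:3  {3,4,6}:3  {3,5,6}:3  {4,5,6}:2
  |U|=4: {1,3,5,6}:4  {1,4,5,6}:3  {2,3,4,6}:6  {2,3,5,6}:6  {3,4,5,6}:8
  |U|=5: {0,1,4,5,6}:3  {1,2,3,5,6}:10  {1,3,4,5,6}:15  {2,3,4,5,6}:20
  start at 0(s): 45
  start at 2(t): 18
sum over floor = 63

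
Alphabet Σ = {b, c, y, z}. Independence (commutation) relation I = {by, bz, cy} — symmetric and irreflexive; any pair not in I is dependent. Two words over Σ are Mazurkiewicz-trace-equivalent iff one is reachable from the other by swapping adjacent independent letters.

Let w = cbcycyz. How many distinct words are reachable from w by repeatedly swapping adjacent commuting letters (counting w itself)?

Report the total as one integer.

15

#0=c has no predecessor
#1=b depends on [0:c]
#2=c depends on [1:b]
#3=y has no predecessor
#4=c depends on [2:c]
#5=y depends on [3:y]
#6=z depends on [4:c, 5:y]
sources: [0:c, 3:y]
N(rest) = Σ N(rest − s) over sources s of rest; N(one piece) = 1:
  size 1 → [6]=1
  size 2 → [4,6]=1  [5,6]=1
  size 3 → [2,4,6]=1  [3,5,6]=1  [4,5,6]=2
  size 4 → [1,2,4,6]=1  [2,4,5,6]=3  [3,4,5,6]=3
  size 5 → [0,1,2,4,6]=1  [1,2,4,5,6]=4  [2,3,4,5,6]=6
  first=0(c) contributes 10
  first=3(y) contributes 5
|[w]| = 15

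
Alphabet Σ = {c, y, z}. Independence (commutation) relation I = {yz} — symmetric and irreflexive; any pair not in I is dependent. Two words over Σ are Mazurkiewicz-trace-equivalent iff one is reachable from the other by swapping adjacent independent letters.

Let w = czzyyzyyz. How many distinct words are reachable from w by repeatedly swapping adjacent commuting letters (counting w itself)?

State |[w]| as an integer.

70

#0=c has no predecessor
#1=z depends on [0:c]
#2=z depends on [1:z]
#3=y depends on [0:c]
#4=y depends on [3:y]
#5=z depends on [2:z]
#6=y depends on [4:y]
#7=y depends on [6:y]
#8=z depends on [5:z]
sources: [0:c]
N(rest) = Σ N(rest − s) over sources s of rest; N(one piece) = 1:
  size 1 → [7]=1  [8]=1
  size 2 → [5,8]=1  [6,7]=1  [7,8]=2
  size 3 → [2,5,8]=1  [4,6,7]=1  [5,7,8]=3  [6,7,8]=3
  size 4 → [1,2,5,8]=1  [2,5,7,8]=4  [3,4,6,7]=1  [4,6,7,8]=4  [5,6,7,8]=6
  size 5 → [1,2,5,7,8]=5  [2,5,6,7,8]=10  [3,4,6,7,8]=5  [4,5,6,7,8]=10
  size 6 → [1,2,5,6,7,8]=15  [2,4,5,6,7,8]=20  [3,4,5,6,7,8]=15
  size 7 → [1,2,4,5,6,7,8]=35  [2,3,4,5,6,7,8]=35
  first=0(c) contributes 70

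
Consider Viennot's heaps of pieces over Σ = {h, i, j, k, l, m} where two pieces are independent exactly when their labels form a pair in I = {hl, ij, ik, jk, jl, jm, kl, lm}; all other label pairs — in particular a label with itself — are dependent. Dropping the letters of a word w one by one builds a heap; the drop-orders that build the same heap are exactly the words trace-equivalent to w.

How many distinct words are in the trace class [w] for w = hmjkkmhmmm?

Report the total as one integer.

5

drop 0:h onto floor
drop 1:m onto {0:h}
drop 2:j onto {0:h}
drop 3:k onto {1:m}
drop 4:k onto {3:k}
drop 5:m onto {4:k}
drop 6:h onto {2:j, 5:m}
drop 7:m onto {6:h}
drop 8:m onto {7:m}
drop 9:m onto {8:m}
ground layer = {0:h}
drop-orders for the pieces not yet dropped (sum over which currently-grounded one goes next):
  1 to go: {9} 1
  2 to go: {8,9} 1
  3 to go: {7,8,9} 1
  4 to go: {6,7,8,9} 1
  5 to go: {2,6,7,8,9} 1  {5,6,7,8,9} 1
  6 to go: {2,5,6,7,8,9} 2  {4,5,6,7,8,9} 1
  7 to go: {2,4,5,6,7,8,9} 3  {3,4,5,6,7,8,9} 1
  8 to go: {1,3,4,5,6,7,8,9} 1  {2,3,4,5,6,7,8,9} 4
  if 0:h drops first: 5 orders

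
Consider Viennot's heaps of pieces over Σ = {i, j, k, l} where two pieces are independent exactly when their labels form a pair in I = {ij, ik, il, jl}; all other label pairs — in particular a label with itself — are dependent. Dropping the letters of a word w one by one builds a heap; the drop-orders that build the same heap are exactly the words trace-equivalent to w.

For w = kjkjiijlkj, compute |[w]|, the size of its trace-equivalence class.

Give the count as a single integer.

drop 0:k onto floor
drop 1:j onto {0:k}
drop 2:k onto {1:j}
drop 3:j onto {2:k}
drop 4:i onto floor
drop 5:i onto {4:i}
drop 6:j onto {3:j}
drop 7:l onto {2:k}
drop 8:k onto {6:j, 7:l}
drop 9:j onto {8:k}
ground layer = {0:k, 4:i}
drop-orders for the pieces not yet dropped (sum over which currently-grounded one goes next):
  1 to go: {5} 1  {9} 1
  2 to go: {4,5} 1  {5,9} 2  {8,9} 1
  3 to go: {4,5,9} 3  {5,8,9} 3  {6,8,9} 1  {7,8,9} 1
  4 to go: {3,6,8,9} 1  {4,5,8,9} 6  {5,6,8,9} 4  {5,7,8,9} 4  {6,7,8,9} 2
  5 to go: {3,5,6,8,9} 5  {3,6,7,8,9} 3  {4,5,6,8,9} 10  {4,5,7,8,9} 10  {5,6,7,8,9} 10
  6 to go: {2,3,6,7,8,9} 3  {3,4,5,6,8,9} 15  {3,5,6,7,8,9} 18  {4,5,6,7,8,9} 30
  7 to go: {1,2,3,6,7,8,9} 3  {2,3,5,6,7,8,9} 21  {3,4,5,6,7,8,9} 63
  8 to go: {0,1,2,3,6,7,8,9} 3  {1,2,3,5,6,7,8,9} 24  {2,3,4,5,6,7,8,9} 84
  if 0:k drops first: 108 orders
  if 4:i drops first: 27 orders
heap linearizations: 135

135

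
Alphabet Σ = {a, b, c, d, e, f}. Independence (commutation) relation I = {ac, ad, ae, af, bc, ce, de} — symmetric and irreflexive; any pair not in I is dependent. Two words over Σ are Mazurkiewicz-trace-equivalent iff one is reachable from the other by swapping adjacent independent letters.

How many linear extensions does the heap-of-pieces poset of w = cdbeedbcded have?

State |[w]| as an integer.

drop 0:c onto floor
drop 1:d onto {0:c}
drop 2:b onto {1:d}
drop 3:e onto {2:b}
drop 4:e onto {3:e}
drop 5:d onto {2:b}
drop 6:b onto {4:e, 5:d}
drop 7:c onto {5:d}
drop 8:d onto {6:b, 7:c}
drop 9:e onto {6:b}
drop 10:d onto {8:d}
ground layer = {0:c}
drop-orders for the pieces not yet dropped (sum over which currently-grounded one goes next):
  1 to go: {9} 1  {10} 1
  2 to go: {8,10} 1  {9,10} 2
  3 to go: {7,8,10} 1  {8,9,10} 3
  4 to go: {6,8,9,10} 3  {7,8,9,10} 4
  5 to go: {4,6,8,9,10} 3  {6,7,8,9,10} 7
  6 to go: {3,4,6,8,9,10} 3  {4,6,7,8,9,10} 10  {5,6,7,8,9,10} 7
  7 to go: {3,4,6,7,8,9,10} 13  {4,5,6,7,8,9,10} 17
  8 to go: {3,4,5,6,7,8,9,10} 30
  9 to go: {2,3,4,5,6,7,8,9,10} 30
  if 0:c drops first: 30 orders

30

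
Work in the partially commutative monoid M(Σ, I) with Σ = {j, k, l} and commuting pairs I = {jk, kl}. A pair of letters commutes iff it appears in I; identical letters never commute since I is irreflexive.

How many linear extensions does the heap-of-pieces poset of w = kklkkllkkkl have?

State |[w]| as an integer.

330

drop 0:k onto floor
drop 1:k onto {0:k}
drop 2:l onto floor
drop 3:k onto {1:k}
drop 4:k onto {3:k}
drop 5:l onto {2:l}
drop 6:l onto {5:l}
drop 7:k onto {4:k}
drop 8:k onto {7:k}
drop 9:k onto {8:k}
drop 10:l onto {6:l}
ground layer = {0:k, 2:l}
drop-orders for the pieces not yet dropped (sum over which currently-grounded one goes next):
  1 to go: {9} 1  {10} 1
  2 to go: {6,10} 1  {8,9} 1  {9,10} 2
  3 to go: {5,6,10} 1  {6,9,10} 3  {7,8,9} 1  {8,9,10} 3
  4 to go: {2,5,6,10} 1  {4,7,8,9} 1  {5,6,9,10} 4  {6,8,9,10} 6  {7,8,9,10} 4
  5 to go: {2,5,6,9,10} 5  {3,4,7,8,9} 1  {4,7,8,9,10} 5  {5,6,8,9,10} 10  {6,7,8,9,10} 10
  6 to go: {1,3,4,7,8,9} 1  {2,5,6,8,9,10} 15  {3,4,7,8,9,10} 6  {4,6,7,8,9,10} 15  {5,6,7,8,9,10} 20
  7 to go: {0,1,3,4,7,8,9} 1  {1,3,4,7,8,9,10} 7  {2,5,6,7,8,9,10} 35  {3,4,6,7,8,9,10} 21  {4,5,6,7,8,9,10} 35
  8 to go: {0,1,3,4,7,8,9,10} 8  {1,3,4,6,7,8,9,10} 28  {2,4,5,6,7,8,9,10} 70  {3,4,5,6,7,8,9,10} 56
  9 to go: {0,1,3,4,6,7,8,9,10} 36  {1,3,4,5,6,7,8,9,10} 84  {2,3,4,5,6,7,8,9,10} 126
  if 0:k drops first: 210 orders
  if 2:l drops first: 120 orders
heap linearizations: 330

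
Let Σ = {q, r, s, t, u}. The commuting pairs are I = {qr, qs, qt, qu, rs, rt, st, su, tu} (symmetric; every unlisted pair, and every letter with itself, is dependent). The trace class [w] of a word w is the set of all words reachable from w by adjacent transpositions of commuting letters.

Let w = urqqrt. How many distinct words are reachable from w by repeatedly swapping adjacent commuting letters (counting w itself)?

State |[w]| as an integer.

60

#0=u has no predecessor
#1=r depends on [0:u]
#2=q has no predecessor
#3=q depends on [2:q]
#4=r depends on [1:r]
#5=t has no predecessor
sources: [0:u, 2:q, 5:t]
N(rest) = Σ N(rest − s) over sources s of rest; N(one piece) = 1:
  size 1 → [3]=1  [4]=1  [5]=1
  size 2 → [1,4]=1  [2,3]=1  [3,4]=2  [3,5]=2  [4,5]=2
  size 3 → [0,1,4]=1  [1,3,4]=3  [1,4,5]=3  [2,3,4]=3  [2,3,5]=3  [3,4,5]=6
  size 4 → [0,1,3,4]=4  [0,1,4,5]=4  [1,2,3,4]=6  [1,3,4,5]=12  [2,3,4,5]=12
  first=0(u) contributes 30
  first=2(q) contributes 20
  first=5(t) contributes 10
|[w]| = 60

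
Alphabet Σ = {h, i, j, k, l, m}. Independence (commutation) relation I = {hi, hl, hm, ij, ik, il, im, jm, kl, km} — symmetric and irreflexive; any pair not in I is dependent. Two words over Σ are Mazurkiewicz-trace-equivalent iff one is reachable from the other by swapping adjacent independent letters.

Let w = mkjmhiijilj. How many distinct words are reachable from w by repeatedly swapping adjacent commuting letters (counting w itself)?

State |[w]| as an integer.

2475

piece 0:m — minimal
piece 1:k — minimal
piece 2:j rests on {1:k}
piece 3:m rests on {0:m}
piece 4:h rests on {2:j}
piece 5:i — minimal
piece 6:i rests on {5:i}
piece 7:j rests on {4:h}
piece 8:i rests on {6:i}
piece 9:l rests on {3:m, 7:j}
piece 10:j rests on {9:l}
minimal pieces: {0:m, 1:k, 5:i}
ways to finish when only these pieces remain (= sum over removing one remaining piece with nothing left below it):
  1 left: {8}→1  {10}→1
  2 left: {6,8}→1  {8,10}→2  {9,10}→1
  3 left: {3,9,10}→1  {5,6,8}→1  {6,8,10}→3  {7,9,10}→1  {8,9,10}→3
  4 left: {0,3,9,10}→1  {3,7,9,10}→2  {3,8,9,10}→4  {4,7,9,10}→1  {5,6,8,10}→4  {6,8,9,10}→6  {7,8,9,10}→4
  5 left: {0,3,7,9,10}→3  {0,3,8,9,10}→5  {2,4,7,9,10}→1  {3,4,7,9,10}→3  {3,6,8,9,10}→10  {3,7,8,9,10}→10  {4,7,8,9,10}→5  {5,6,8,9,10}→10  {6,7,8,9,10}→10
  6 left: {0,3,4,7,9,10}→6  {0,3,6,8,9,10}→15  {0,3,7,8,9,10}→18  {1,2,4,7,9,10}→1  {2,3,4,7,9,10}→4  {2,4,7,8,9,10}→6  {3,4,7,8,9,10}→18  {3,5,6,8,9,10}→20  {3,6,7,8,9,10}→30  {4,6,7,8,9,10}→15  {5,6,7,8,9,10}→20
  7 left: {0,2,3,4,7,9,10}→10  {0,3,4,7,8,9,10}→42  {0,3,5,6,8,9,10}→35  {0,3,6,7,8,9,10}→63  {1,2,3,4,7,9,10}→5  {1,2,4,7,8,9,10}→7  {2,3,4,7,8,9,10}→28  {2,4,6,7,8,9,10}→21  {3,4,6,7,8,9,10}→63  {3,5,6,7,8,9,10}→70  {4,5,6,7,8,9,10}→35
  8 left: {0,1,2,3,4,7,9,10}→15  {0,2,3,4,7,8,9,10}→80  {0,3,4,6,7,8,9,10}→168  {0,3,5,6,7,8,9,10}→168  {1,2,3,4,7,8,9,10}→40  {1,2,4,6,7,8,9,10}→28  {2,3,4,6,7,8,9,10}→112  {2,4,5,6,7,8,9,10}→56  {3,4,5,6,7,8,9,10}→168
  9 left: {0,1,2,3,4,7,8,9,10}→135  {0,2,3,4,6,7,8,9,10}→360  {0,3,4,5,6,7,8,9,10}→504  {1,2,3,4,6,7,8,9,10}→180  {1,2,4,5,6,7,8,9,10}→84  {2,3,4,5,6,7,8,9,10}→336
  placing 0:m first → 600 extensions
  placing 1:k first → 1200 extensions
  placing 5:i first → 675 extensions
total linear extensions = 2475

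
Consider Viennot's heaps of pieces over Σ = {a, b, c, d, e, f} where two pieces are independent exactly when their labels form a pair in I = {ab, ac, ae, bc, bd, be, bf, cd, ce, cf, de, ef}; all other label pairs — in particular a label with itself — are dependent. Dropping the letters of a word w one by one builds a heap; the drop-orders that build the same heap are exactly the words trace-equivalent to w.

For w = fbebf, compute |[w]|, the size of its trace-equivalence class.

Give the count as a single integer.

0(f) covers ∅
1(b) covers ∅
2(e) covers ∅
3(b) covers 1:b
4(f) covers 0:f
floor of heap: 0:f, 1:b, 2:e
completions by unplaced set U, small U first (add the entries for U minus each lowest piece of U):
  |U|=1: {2}:1  {3}:1  {4}:1
  |U|=2: {0,4}:1  {1,3}:1  {2,3}:2  {2,4}:2  {3,4}:2
  |U|=3: {0,2,4}:3  {0,3,4}:3  {1,2,3}:3  {1,3,4}:3  {2,3,4}:6
  start at 0(f): 12
  start at 1(b): 12
  start at 2(e): 6
sum over floor = 30

30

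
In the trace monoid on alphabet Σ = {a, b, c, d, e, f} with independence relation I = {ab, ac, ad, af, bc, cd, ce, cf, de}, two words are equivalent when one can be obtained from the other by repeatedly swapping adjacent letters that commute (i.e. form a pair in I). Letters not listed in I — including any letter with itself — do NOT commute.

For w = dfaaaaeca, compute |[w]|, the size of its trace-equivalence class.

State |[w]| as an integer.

135

piece 0:d — minimal
piece 1:f rests on {0:d}
piece 2:a — minimal
piece 3:a rests on {2:a}
piece 4:a rests on {3:a}
piece 5:a rests on {4:a}
piece 6:e rests on {1:f, 5:a}
piece 7:c — minimal
piece 8:a rests on {6:e}
minimal pieces: {0:d, 2:a, 7:c}
ways to finish when only these pieces remain (= sum over removing one remaining piece with nothing left below it):
  1 left: {7}→1  {8}→1
  2 left: {6,8}→1  {7,8}→2
  3 left: {1,6,8}→1  {5,6,8}→1  {6,7,8}→3
  4 left: {0,1,6,8}→1  {1,5,6,8}→2  {1,6,7,8}→4  {4,5,6,8}→1  {5,6,7,8}→4
  5 left: {0,1,5,6,8}→3  {0,1,6,7,8}→5  {1,4,5,6,8}→3  {1,5,6,7,8}→10  {3,4,5,6,8}→1  {4,5,6,7,8}→5
  6 left: {0,1,4,5,6,8}→6  {0,1,5,6,7,8}→18  {1,3,4,5,6,8}→4  {1,4,5,6,7,8}→18  {2,3,4,5,6,8}→1  {3,4,5,6,7,8}→6
  7 left: {0,1,3,4,5,6,8}→10  {0,1,4,5,6,7,8}→42  {1,2,3,4,5,6,8}→5  {1,3,4,5,6,7,8}→28  {2,3,4,5,6,7,8}→7
  placing 0:d first → 40 extensions
  placing 2:a first → 80 extensions
  placing 7:c first → 15 extensions
total linear extensions = 135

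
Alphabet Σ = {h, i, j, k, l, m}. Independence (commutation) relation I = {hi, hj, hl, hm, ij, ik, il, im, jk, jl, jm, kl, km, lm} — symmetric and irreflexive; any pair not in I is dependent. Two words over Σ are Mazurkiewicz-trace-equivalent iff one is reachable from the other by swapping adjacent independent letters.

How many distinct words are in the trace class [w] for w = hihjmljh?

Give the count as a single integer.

#0=h has no predecessor
#1=i has no predecessor
#2=h depends on [0:h]
#3=j has no predecessor
#4=m has no predecessor
#5=l has no predecessor
#6=j depends on [3:j]
#7=h depends on [2:h]
sources: [0:h, 1:i, 3:j, 4:m, 5:l]
N(rest) = Σ N(rest − s) over sources s of rest; N(one piece) = 1:
  size 1 → [1]=1  [4]=1  [5]=1  [6]=1  [7]=1
  size 2 → [1,4]=2  [1,5]=2  [1,6]=2  [1,7]=2  [2,7]=1  [3,6]=1  [4,5]=2  [4,6]=2  [4,7]=2  [5,6]=2  [5,7]=2  [6,7]=2
  size 3 → [0,2,7]=1  [1,2,7]=3  [1,3,6]=3  [1,4,5]=6  [1,4,6]=6  [1,4,7]=6  [1,5,6]=6  [1,5,7]=6  [1,6,7]=6  [2,4,7]=3  [2,5,7]=3  [2,6,7]=3  [3,4,6]=3  [3,5,6]=3  [3,6,7]=3  [4,5,6]=6  [4,5,7]=6  [4,6,7]=6  [5,6,7]=6
  size 4 → [0,1,2,7]=4  [0,2,4,7]=4  [0,2,5,7]=4  [0,2,6,7]=4  [1,2,4,7]=12  [1,2,5,7]=12  [1,2,6,7]=12  [1,3,4,6]=12  [1,3,5,6]=12  [1,3,6,7]=12  [1,4,5,6]=24  [1,4,5,7]=24  [1,4,6,7]=24  [1,5,6,7]=24  [2,3,6,7]=6  [2,4,5,7]=12  [2,4,6,7]=12  [2,5,6,7]=12  [3,4,5,6]=12  [3,4,6,7]=12  [3,5,6,7]=12  [4,5,6,7]=24
  size 5 → [0,1,2,4,7]=20  [0,1,2,5,7]=20  [0,1,2,6,7]=20  [0,2,3,6,7]=10  [0,2,4,5,7]=20  [0,2,4,6,7]=20  [0,2,5,6,7]=20  [1,2,3,6,7]=30  [1,2,4,5,7]=60  [1,2,4,6,7]=60  [1,2,5,6,7]=60  [1,3,4,5,6]=60  [1,3,4,6,7]=60  [1,3,5,6,7]=60  [1,4,5,6,7]=120  [2,3,4,6,7]=30  [2,3,5,6,7]=30  [2,4,5,6,7]=60  [3,4,5,6,7]=60
  size 6 → [0,1,2,3,6,7]=60  [0,1,2,4,5,7]=120  [0,1,2,4,6,7]=120  [0,1,2,5,6,7]=120  [0,2,3,4,6,7]=60  [0,2,3,5,6,7]=60  [0,2,4,5,6,7]=120  [1,2,3,4,6,7]=180  [1,2,3,5,6,7]=180  [1,2,4,5,6,7]=360  [1,3,4,5,6,7]=360  [2,3,4,5,6,7]=180
  first=0(h) contributes 1260
  first=1(i) contributes 420
  first=3(j) contributes 840
  first=4(m) contributes 420
  first=5(l) contributes 420
|[w]| = 3360

3360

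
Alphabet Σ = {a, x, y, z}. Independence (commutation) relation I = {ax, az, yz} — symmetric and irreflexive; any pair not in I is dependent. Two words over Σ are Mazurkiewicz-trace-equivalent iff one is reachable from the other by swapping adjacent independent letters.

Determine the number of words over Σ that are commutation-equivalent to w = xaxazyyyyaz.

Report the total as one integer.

155

#0=x has no predecessor
#1=a has no predecessor
#2=x depends on [0:x]
#3=a depends on [1:a]
#4=z depends on [2:x]
#5=y depends on [2:x, 3:a]
#6=y depends on [5:y]
#7=y depends on [6:y]
#8=y depends on [7:y]
#9=a depends on [8:y]
#10=z depends on [4:z]
sources: [0:x, 1:a]
N(rest) = Σ N(rest − s) over sources s of rest; N(one piece) = 1:
  size 1 → [9]=1  [10]=1
  size 2 → [4,10]=1  [8,9]=1  [9,10]=2
  size 3 → [4,9,10]=3  [7,8,9]=1  [8,9,10]=3
  size 4 → [4,8,9,10]=6  [6,7,8,9]=1  [7,8,9,10]=4
  size 5 → [4,7,8,9,10]=10  [5,6,7,8,9]=1  [6,7,8,9,10]=5
  size 6 → [3,5,6,7,8,9]=1  [4,6,7,8,9,10]=15  [5,6,7,8,9,10]=6
  size 7 → [1,3,5,6,7,8,9]=1  [3,5,6,7,8,9,10]=7  [4,5,6,7,8,9,10]=21
  size 8 → [1,3,5,6,7,8,9,10]=8  [2,4,5,6,7,8,9,10]=21  [3,4,5,6,7,8,9,10]=28
  size 9 → [0,2,4,5,6,7,8,9,10]=21  [1,3,4,5,6,7,8,9,10]=36  [2,3,4,5,6,7,8,9,10]=49
  first=0(x) contributes 85
  first=1(a) contributes 70
|[w]| = 155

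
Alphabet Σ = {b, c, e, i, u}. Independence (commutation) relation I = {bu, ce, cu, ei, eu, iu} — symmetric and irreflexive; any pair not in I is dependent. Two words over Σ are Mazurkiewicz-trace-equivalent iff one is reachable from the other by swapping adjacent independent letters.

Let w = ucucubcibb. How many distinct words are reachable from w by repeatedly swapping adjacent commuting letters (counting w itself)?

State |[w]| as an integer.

120

#0=u has no predecessor
#1=c has no predecessor
#2=u depends on [0:u]
#3=c depends on [1:c]
#4=u depends on [2:u]
#5=b depends on [3:c]
#6=c depends on [5:b]
#7=i depends on [6:c]
#8=b depends on [7:i]
#9=b depends on [8:b]
sources: [0:u, 1:c]
N(rest) = Σ N(rest − s) over sources s of rest; N(one piece) = 1:
  size 1 → [4]=1  [9]=1
  size 2 → [2,4]=1  [4,9]=2  [8,9]=1
  size 3 → [0,2,4]=1  [2,4,9]=3  [4,8,9]=3  [7,8,9]=1
  size 4 → [0,2,4,9]=4  [2,4,8,9]=6  [4,7,8,9]=4  [6,7,8,9]=1
  size 5 → [0,2,4,8,9]=10  [2,4,7,8,9]=10  [4,6,7,8,9]=5  [5,6,7,8,9]=1
  size 6 → [0,2,4,7,8,9]=20  [2,4,6,7,8,9]=15  [3,5,6,7,8,9]=1  [4,5,6,7,8,9]=6
  size 7 → [0,2,4,6,7,8,9]=35  [1,3,5,6,7,8,9]=1  [2,4,5,6,7,8,9]=21  [3,4,5,6,7,8,9]=7
  size 8 → [0,2,4,5,6,7,8,9]=56  [1,3,4,5,6,7,8,9]=8  [2,3,4,5,6,7,8,9]=28
  first=0(u) contributes 36
  first=1(c) contributes 84
|[w]| = 120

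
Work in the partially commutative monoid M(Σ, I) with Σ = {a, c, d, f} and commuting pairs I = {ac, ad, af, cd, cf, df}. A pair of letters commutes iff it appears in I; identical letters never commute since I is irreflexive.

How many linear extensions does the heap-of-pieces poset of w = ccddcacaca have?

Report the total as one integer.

#0=c has no predecessor
#1=c depends on [0:c]
#2=d has no predecessor
#3=d depends on [2:d]
#4=c depends on [1:c]
#5=a has no predecessor
#6=c depends on [4:c]
#7=a depends on [5:a]
#8=c depends on [6:c]
#9=a depends on [7:a]
sources: [0:c, 2:d, 5:a]
N(rest) = Σ N(rest − s) over sources s of rest; N(one piece) = 1:
  size 1 → [3]=1  [8]=1  [9]=1
  size 2 → [2,3]=1  [3,8]=2  [3,9]=2  [6,8]=1  [7,9]=1  [8,9]=2
  size 3 → [2,3,8]=3  [2,3,9]=3  [3,6,8]=3  [3,7,9]=3  [3,8,9]=6  [4,6,8]=1  [5,7,9]=1  [6,8,9]=3  [7,8,9]=3
  size 4 → [1,4,6,8]=1  [2,3,6,8]=6  [2,3,7,9]=6  [2,3,8,9]=12  [3,4,6,8]=4  [3,5,7,9]=4  [3,6,8,9]=12  [3,7,8,9]=12  [4,6,8,9]=4  [5,7,8,9]=4  [6,7,8,9]=6
  size 5 → [0,1,4,6,8]=1  [1,3,4,6,8]=5  [1,4,6,8,9]=5  [2,3,4,6,8]=10  [2,3,5,7,9]=10  [2,3,6,8,9]=30  [2,3,7,8,9]=30  [3,4,6,8,9]=20  [3,5,7,8,9]=20  [3,6,7,8,9]=30  [4,6,7,8,9]=10  [5,6,7,8,9]=10
  size 6 → [0,1,3,4,6,8]=6  [0,1,4,6,8,9]=6  [1,2,3,4,6,8]=15  [1,3,4,6,8,9]=30  [1,4,6,7,8,9]=15  [2,3,4,6,8,9]=60  [2,3,5,7,8,9]=60  [2,3,6,7,8,9]=90  [3,4,6,7,8,9]=60  [3,5,6,7,8,9]=60  [4,5,6,7,8,9]=20
  size 7 → [0,1,2,3,4,6,8]=21  [0,1,3,4,6,8,9]=42  [0,1,4,6,7,8,9]=21  [1,2,3,4,6,8,9]=105  [1,3,4,6,7,8,9]=105  [1,4,5,6,7,8,9]=35  [2,3,4,6,7,8,9]=210  [2,3,5,6,7,8,9]=210  [3,4,5,6,7,8,9]=140
  size 8 → [0,1,2,3,4,6,8,9]=168  [0,1,3,4,6,7,8,9]=168  [0,1,4,5,6,7,8,9]=56  [1,2,3,4,6,7,8,9]=420  [1,3,4,5,6,7,8,9]=280  [2,3,4,5,6,7,8,9]=560
  first=0(c) contributes 1260
  first=2(d) contributes 504
  first=5(a) contributes 756
|[w]| = 2520

2520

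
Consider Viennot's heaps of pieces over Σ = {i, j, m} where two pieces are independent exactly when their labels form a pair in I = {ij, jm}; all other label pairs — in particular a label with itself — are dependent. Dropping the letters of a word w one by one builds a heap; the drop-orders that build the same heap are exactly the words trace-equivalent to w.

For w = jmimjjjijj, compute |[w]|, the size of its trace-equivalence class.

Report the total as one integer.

210

#0=j has no predecessor
#1=m has no predecessor
#2=i depends on [1:m]
#3=m depends on [2:i]
#4=j depends on [0:j]
#5=j depends on [4:j]
#6=j depends on [5:j]
#7=i depends on [3:m]
#8=j depends on [6:j]
#9=j depends on [8:j]
sources: [0:j, 1:m]
N(rest) = Σ N(rest − s) over sources s of rest; N(one piece) = 1:
  size 1 → [7]=1  [9]=1
  size 2 → [3,7]=1  [7,9]=2  [8,9]=1
  size 3 → [2,3,7]=1  [3,7,9]=3  [6,8,9]=1  [7,8,9]=3
  size 4 → [1,2,3,7]=1  [2,3,7,9]=4  [3,7,8,9]=6  [5,6,8,9]=1  [6,7,8,9]=4
  size 5 → [1,2,3,7,9]=5  [2,3,7,8,9]=10  [3,6,7,8,9]=10  [4,5,6,8,9]=1  [5,6,7,8,9]=5
  size 6 → [0,4,5,6,8,9]=1  [1,2,3,7,8,9]=15  [2,3,6,7,8,9]=20  [3,5,6,7,8,9]=15  [4,5,6,7,8,9]=6
  size 7 → [0,4,5,6,7,8,9]=7  [1,2,3,6,7,8,9]=35  [2,3,5,6,7,8,9]=35  [3,4,5,6,7,8,9]=21
  size 8 → [0,3,4,5,6,7,8,9]=28  [1,2,3,5,6,7,8,9]=70  [2,3,4,5,6,7,8,9]=56
  first=0(j) contributes 126
  first=1(m) contributes 84
|[w]| = 210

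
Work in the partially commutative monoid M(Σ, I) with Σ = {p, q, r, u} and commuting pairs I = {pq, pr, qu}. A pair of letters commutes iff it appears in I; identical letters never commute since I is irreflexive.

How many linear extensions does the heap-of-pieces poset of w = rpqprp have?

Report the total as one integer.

20

#0=r has no predecessor
#1=p has no predecessor
#2=q depends on [0:r]
#3=p depends on [1:p]
#4=r depends on [2:q]
#5=p depends on [3:p]
sources: [0:r, 1:p]
N(rest) = Σ N(rest − s) over sources s of rest; N(one piece) = 1:
  size 1 → [4]=1  [5]=1
  size 2 → [2,4]=1  [3,5]=1  [4,5]=2
  size 3 → [0,2,4]=1  [1,3,5]=1  [2,4,5]=3  [3,4,5]=3
  size 4 → [0,2,4,5]=4  [1,3,4,5]=4  [2,3,4,5]=6
  first=0(r) contributes 10
  first=1(p) contributes 10
|[w]| = 20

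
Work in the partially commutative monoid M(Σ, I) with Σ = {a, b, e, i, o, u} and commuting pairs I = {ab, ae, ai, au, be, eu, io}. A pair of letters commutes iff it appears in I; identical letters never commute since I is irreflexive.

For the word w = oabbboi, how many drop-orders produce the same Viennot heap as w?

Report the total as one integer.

9

piece 0:o — minimal
piece 1:a rests on {0:o}
piece 2:b rests on {0:o}
piece 3:b rests on {2:b}
piece 4:b rests on {3:b}
piece 5:o rests on {1:a, 4:b}
piece 6:i rests on {4:b}
minimal pieces: {0:o}
ways to finish when only these pieces remain (= sum over removing one remaining piece with nothing left below it):
  1 left: {5}→1  {6}→1
  2 left: {1,5}→1  {5,6}→2
  3 left: {1,5,6}→3  {4,5,6}→2
  4 left: {1,4,5,6}→5  {3,4,5,6}→2
  5 left: {1,3,4,5,6}→7  {2,3,4,5,6}→2
  placing 0:o first → 9 extensions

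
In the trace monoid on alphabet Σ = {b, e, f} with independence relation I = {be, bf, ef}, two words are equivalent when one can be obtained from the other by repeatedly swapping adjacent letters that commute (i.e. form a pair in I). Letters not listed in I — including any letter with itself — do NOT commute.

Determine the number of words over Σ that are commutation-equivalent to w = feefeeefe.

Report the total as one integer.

84

piece 0:f — minimal
piece 1:e — minimal
piece 2:e rests on {1:e}
piece 3:f rests on {0:f}
piece 4:e rests on {2:e}
piece 5:e rests on {4:e}
piece 6:e rests on {5:e}
piece 7:f rests on {3:f}
piece 8:e rests on {6:e}
minimal pieces: {0:f, 1:e}
ways to finish when only these pieces remain (= sum over removing one remaining piece with nothing left below it):
  1 left: {7}→1  {8}→1
  2 left: {3,7}→1  {6,8}→1  {7,8}→2
  3 left: {0,3,7}→1  {3,7,8}→3  {5,6,8}→1  {6,7,8}→3
  4 left: {0,3,7,8}→4  {3,6,7,8}→6  {4,5,6,8}→1  {5,6,7,8}→4
  5 left: {0,3,6,7,8}→10  {2,4,5,6,8}→1  {3,5,6,7,8}→10  {4,5,6,7,8}→5
  6 left: {0,3,5,6,7,8}→20  {1,2,4,5,6,8}→1  {2,4,5,6,7,8}→6  {3,4,5,6,7,8}→15
  7 left: {0,3,4,5,6,7,8}→35  {1,2,4,5,6,7,8}→7  {2,3,4,5,6,7,8}→21
  placing 0:f first → 28 extensions
  placing 1:e first → 56 extensions
total linear extensions = 84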